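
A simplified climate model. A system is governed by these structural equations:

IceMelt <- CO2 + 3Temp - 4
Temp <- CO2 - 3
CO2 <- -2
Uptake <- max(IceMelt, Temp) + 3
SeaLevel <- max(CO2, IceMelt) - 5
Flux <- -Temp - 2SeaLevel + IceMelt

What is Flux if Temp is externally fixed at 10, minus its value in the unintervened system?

do(Temp=10) replaces the equation Temp <- CO2 - 3 with the constant Temp = 10.
IceMelt = CO2 + 3Temp - 4  [with CO2=-2, Temp=10]  = 24
SeaLevel = max(CO2, IceMelt) - 5  [with CO2=-2, IceMelt=24]  = 19
Flux = -Temp - 2SeaLevel + IceMelt  [with Temp=10, SeaLevel=19, IceMelt=24]  = -24
Without intervention: Temp = CO2 - 3  [with CO2=-2]  = -5; IceMelt = CO2 + 3Temp - 4  [with CO2=-2, Temp=-5]  = -21; SeaLevel = max(CO2, IceMelt) - 5  [with CO2=-2, IceMelt=-21]  = -7; Flux = -Temp - 2SeaLevel + IceMelt  [with Temp=-5, SeaLevel=-7, IceMelt=-21]  = -2.
Change = -24 − (-2) = -22.

-22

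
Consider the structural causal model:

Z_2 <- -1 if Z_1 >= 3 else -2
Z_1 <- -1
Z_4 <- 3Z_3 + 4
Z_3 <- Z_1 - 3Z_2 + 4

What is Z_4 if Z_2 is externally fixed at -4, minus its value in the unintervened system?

Under do(Z_2=-4), the mechanism Z_2 <- -1 if Z_1 >= 3 else -2 is discarded; Z_2 is fixed at -4.
Z_3 = Z_1 - 3Z_2 + 4  [with Z_1=-1, Z_2=-4]  = 15
Z_4 = 3Z_3 + 4  [with Z_3=15]  = 49
Without intervention: Z_2 = -1 if Z_1 >= 3 else -2  [with Z_1=-1]  = -2; Z_3 = Z_1 - 3Z_2 + 4  [with Z_1=-1, Z_2=-2]  = 9; Z_4 = 3Z_3 + 4  [with Z_3=9]  = 31.
Change = 49 − 31 = 18.

18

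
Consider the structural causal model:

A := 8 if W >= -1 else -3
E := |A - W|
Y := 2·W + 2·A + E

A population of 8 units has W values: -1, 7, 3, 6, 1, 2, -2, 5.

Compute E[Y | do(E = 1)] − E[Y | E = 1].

do(E=1) breaks E's dependence on W. With E=1 fixed, Y across the units is 15, 31, 23, 29, 19, 21, -9, 27, mean 19.5.
Observing E=1 restricts to units where E's equation naturally yields 1: W ∈ {7, -2}. In that subpopulation Y = 31, -9, mean 11.
Difference = 19.5 − 11 = 8.5.

8.5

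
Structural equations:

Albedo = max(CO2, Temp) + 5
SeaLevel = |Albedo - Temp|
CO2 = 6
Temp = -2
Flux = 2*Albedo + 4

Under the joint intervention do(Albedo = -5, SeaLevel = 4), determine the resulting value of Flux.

Setting Albedo = -5, SeaLevel = 4 by intervention discards those variables' equations.
Flux = 2*Albedo + 4  [with Albedo=-5]  = -6

-6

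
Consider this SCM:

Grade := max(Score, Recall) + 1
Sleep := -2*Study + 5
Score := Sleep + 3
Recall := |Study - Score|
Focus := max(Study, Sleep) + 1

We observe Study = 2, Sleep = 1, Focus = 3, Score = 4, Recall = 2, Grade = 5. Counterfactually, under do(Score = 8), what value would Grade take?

Under do(Score=8), the mechanism Score := Sleep + 3 is discarded; Score is fixed at 8.
Recall = |Study - Score|  [with Study=2, Score=8]  = 6
Grade = max(Score, Recall) + 1  [with Score=8, Recall=6]  = 9

9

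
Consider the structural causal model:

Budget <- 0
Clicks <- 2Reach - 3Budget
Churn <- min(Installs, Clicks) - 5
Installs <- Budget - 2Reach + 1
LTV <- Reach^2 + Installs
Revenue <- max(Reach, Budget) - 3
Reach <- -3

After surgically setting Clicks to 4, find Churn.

do(Clicks=4) replaces the equation Clicks <- 2Reach - 3Budget with the constant Clicks = 4.
Installs = Budget - 2Reach + 1  [with Budget=0, Reach=-3]  = 7
Churn = min(Installs, Clicks) - 5  [with Installs=7, Clicks=4]  = -1

-1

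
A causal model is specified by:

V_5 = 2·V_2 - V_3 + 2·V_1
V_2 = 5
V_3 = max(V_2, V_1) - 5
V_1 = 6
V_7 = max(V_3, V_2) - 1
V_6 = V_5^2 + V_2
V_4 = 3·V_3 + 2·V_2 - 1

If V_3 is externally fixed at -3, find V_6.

630

The intervention breaks the incoming arrows to V_3: V_3 = max(V_2, V_1) - 5 no longer applies, and V_3 = -3.
V_5 = 2·V_2 - V_3 + 2·V_1  [with V_2=5, V_3=-3, V_1=6]  = 25
V_6 = V_5^2 + V_2  [with V_5=25, V_2=5]  = 630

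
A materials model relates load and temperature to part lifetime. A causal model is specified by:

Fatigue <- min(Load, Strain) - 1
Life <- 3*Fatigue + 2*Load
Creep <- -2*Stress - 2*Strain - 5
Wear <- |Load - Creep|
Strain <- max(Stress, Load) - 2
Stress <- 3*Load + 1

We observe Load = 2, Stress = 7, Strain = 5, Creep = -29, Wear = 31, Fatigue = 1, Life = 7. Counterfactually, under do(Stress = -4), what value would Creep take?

Under do(Stress=-4), the mechanism Stress <- 3*Load + 1 is discarded; Stress is fixed at -4.
Strain = max(Stress, Load) - 2  [with Stress=-4, Load=2]  = 0
Creep = -2*Stress - 2*Strain - 5  [with Stress=-4, Strain=0]  = 3

3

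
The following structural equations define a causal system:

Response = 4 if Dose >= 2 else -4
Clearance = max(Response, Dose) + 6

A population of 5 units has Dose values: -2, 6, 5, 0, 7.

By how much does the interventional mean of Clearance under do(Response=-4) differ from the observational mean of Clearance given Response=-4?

do(Response=-4) breaks Response's dependence on Dose. With Response=-4 fixed, Clearance across the units is 4, 12, 11, 6, 13, mean 9.2.
Observing Response=-4 restricts to units where Response's equation naturally yields -4: Dose ∈ {-2, 0}. In that subpopulation Clearance = 4, 6, mean 5.
Difference = 9.2 − 5 = 4.2.

4.2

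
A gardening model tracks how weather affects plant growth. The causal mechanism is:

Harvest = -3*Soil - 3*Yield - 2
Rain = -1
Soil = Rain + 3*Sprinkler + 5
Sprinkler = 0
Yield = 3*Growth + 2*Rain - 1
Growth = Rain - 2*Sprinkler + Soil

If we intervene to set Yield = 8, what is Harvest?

The intervention breaks the incoming arrows to Yield: Yield = 3*Growth + 2*Rain - 1 no longer applies, and Yield = 8.
Soil = Rain + 3*Sprinkler + 5  [with Rain=-1, Sprinkler=0]  = 4
Harvest = -3*Soil - 3*Yield - 2  [with Soil=4, Yield=8]  = -38

-38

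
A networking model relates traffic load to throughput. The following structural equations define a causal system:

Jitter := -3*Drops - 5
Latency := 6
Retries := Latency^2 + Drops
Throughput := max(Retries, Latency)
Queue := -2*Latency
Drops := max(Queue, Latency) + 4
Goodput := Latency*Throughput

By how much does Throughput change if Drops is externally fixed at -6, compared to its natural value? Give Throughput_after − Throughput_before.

-16

The intervention breaks the incoming arrows to Drops: Drops := max(Queue, Latency) + 4 no longer applies, and Drops = -6.
Retries = Latency^2 + Drops  [with Latency=6, Drops=-6]  = 30
Throughput = max(Retries, Latency)  [with Retries=30, Latency=6]  = 30
Without intervention: Queue = -2*Latency  [with Latency=6]  = -12; Drops = max(Queue, Latency) + 4  [with Queue=-12, Latency=6]  = 10; Retries = Latency^2 + Drops  [with Latency=6, Drops=10]  = 46; Throughput = max(Retries, Latency)  [with Retries=46, Latency=6]  = 46.
Change = 30 − 46 = -16.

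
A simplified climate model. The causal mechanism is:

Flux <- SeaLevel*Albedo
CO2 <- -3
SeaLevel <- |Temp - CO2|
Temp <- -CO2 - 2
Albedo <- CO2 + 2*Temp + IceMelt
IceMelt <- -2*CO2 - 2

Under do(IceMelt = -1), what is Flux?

The intervention breaks the incoming arrows to IceMelt: IceMelt <- -2*CO2 - 2 no longer applies, and IceMelt = -1.
Temp = -CO2 - 2  [with CO2=-3]  = 1
Albedo = CO2 + 2*Temp + IceMelt  [with CO2=-3, Temp=1, IceMelt=-1]  = -2
SeaLevel = |Temp - CO2|  [with Temp=1, CO2=-3]  = 4
Flux = SeaLevel*Albedo  [with SeaLevel=4, Albedo=-2]  = -8

-8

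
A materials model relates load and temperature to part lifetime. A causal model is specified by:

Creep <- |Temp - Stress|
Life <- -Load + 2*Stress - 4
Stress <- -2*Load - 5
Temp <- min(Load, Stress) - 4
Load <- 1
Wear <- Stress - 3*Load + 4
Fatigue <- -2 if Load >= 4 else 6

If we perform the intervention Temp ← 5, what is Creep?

12

The intervention breaks the incoming arrows to Temp: Temp <- min(Load, Stress) - 4 no longer applies, and Temp = 5.
Stress = -2*Load - 5  [with Load=1]  = -7
Creep = |Temp - Stress|  [with Temp=5, Stress=-7]  = 12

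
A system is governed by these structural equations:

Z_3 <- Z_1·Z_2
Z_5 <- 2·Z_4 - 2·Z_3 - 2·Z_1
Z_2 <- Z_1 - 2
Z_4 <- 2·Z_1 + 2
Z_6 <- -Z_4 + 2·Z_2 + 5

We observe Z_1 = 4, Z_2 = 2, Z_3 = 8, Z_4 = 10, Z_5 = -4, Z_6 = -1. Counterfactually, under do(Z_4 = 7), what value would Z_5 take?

Intervening sets Z_4 = 7 and removes its equation (Z_4 <- 2·Z_1 + 2).
Z_2 = Z_1 - 2  [with Z_1=4]  = 2
Z_3 = Z_1·Z_2  [with Z_1=4, Z_2=2]  = 8
Z_5 = 2·Z_4 - 2·Z_3 - 2·Z_1  [with Z_4=7, Z_3=8, Z_1=4]  = -10

-10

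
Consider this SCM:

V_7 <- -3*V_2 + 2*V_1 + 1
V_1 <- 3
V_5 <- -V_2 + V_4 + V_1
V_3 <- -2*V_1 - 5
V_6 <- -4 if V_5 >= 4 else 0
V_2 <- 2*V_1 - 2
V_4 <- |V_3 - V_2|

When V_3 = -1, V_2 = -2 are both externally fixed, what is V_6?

-4

Setting V_3 = -1, V_2 = -2 by intervention discards those variables' equations.
V_4 = |V_3 - V_2|  [with V_3=-1, V_2=-2]  = 1
V_5 = -V_2 + V_4 + V_1  [with V_2=-2, V_4=1, V_1=3]  = 6
V_6 = -4 if V_5 >= 4 else 0  [with V_5=6]  = -4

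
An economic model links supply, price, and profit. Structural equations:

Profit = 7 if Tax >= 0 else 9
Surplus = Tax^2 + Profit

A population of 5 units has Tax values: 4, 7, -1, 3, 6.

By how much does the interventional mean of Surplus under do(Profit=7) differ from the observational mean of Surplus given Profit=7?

-5.3

Under do(Profit=7), Profit's equation is replaced by Profit=7 for every unit. Per-unit Surplus: 23, 56, 8, 16, 43. Mean = 29.2.
E[Surplus|Profit=7] averages over only the 4 units with Profit=7 (Tax = 4, 7, 3, 6): Surplus = 23, 56, 16, 43, mean 34.5.
Difference = 29.2 − 34.5 = -5.3.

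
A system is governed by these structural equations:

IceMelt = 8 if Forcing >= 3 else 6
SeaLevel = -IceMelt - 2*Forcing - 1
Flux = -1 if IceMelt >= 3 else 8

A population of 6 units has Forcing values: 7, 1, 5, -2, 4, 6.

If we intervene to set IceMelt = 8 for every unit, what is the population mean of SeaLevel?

The intervention sets IceMelt=8 in all 6 units regardless of Forcing. Recomputing SeaLevel per unit gives -23, -11, -19, -5, -17, -21; average -16.

-16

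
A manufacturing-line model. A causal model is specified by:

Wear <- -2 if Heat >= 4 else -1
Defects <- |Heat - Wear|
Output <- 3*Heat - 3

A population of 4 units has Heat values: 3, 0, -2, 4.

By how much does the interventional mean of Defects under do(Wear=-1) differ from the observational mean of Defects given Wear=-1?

The intervention sets Wear=-1 in all 4 units regardless of Heat. Recomputing Defects per unit gives 4, 1, 1, 5; average 2.75.
E[Defects|Wear=-1] averages over only the 3 units with Wear=-1 (Heat = 3, 0, -2): Defects = 4, 1, 1, mean 2.
Difference = 2.75 − 2 = 0.75.

0.75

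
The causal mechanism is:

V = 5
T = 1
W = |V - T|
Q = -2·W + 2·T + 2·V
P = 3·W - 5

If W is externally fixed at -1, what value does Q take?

The intervention breaks the incoming arrows to W: W = |V - T| no longer applies, and W = -1.
Q = -2·W + 2·T + 2·V  [with W=-1, T=1, V=5]  = 14

14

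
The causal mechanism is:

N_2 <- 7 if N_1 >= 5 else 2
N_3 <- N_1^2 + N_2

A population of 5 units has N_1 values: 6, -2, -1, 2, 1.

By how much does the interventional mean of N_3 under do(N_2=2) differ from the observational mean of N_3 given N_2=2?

The intervention sets N_2=2 in all 5 units regardless of N_1. Recomputing N_3 per unit gives 38, 6, 3, 6, 3; average 11.2.
E[N_3|N_2=2] averages over only the 4 units with N_2=2 (N_1 = -2, -1, 2, 1): N_3 = 6, 3, 6, 3, mean 4.5.
Difference = 11.2 − 4.5 = 6.7.

6.7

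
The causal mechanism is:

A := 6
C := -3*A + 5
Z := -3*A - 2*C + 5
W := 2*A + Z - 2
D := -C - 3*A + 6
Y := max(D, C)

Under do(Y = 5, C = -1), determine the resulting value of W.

-1

Under do(Y = 5, C = -1), each intervened variable's structural equation is replaced by its fixed value.
Z = -3*A - 2*C + 5  [with A=6, C=-1]  = -11
W = 2*A + Z - 2  [with A=6, Z=-11]  = -1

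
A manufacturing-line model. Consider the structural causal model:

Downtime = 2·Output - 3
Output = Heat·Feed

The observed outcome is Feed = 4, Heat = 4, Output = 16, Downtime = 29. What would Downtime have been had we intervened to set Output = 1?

The intervention breaks the incoming arrows to Output: Output = Heat·Feed no longer applies, and Output = 1.
Downtime = 2·Output - 3  [with Output=1]  = -1

-1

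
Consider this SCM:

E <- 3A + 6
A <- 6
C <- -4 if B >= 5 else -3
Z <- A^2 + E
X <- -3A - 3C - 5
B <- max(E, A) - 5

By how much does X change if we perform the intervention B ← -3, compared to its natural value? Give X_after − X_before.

The intervention breaks the incoming arrows to B: B <- max(E, A) - 5 no longer applies, and B = -3.
C = -4 if B >= 5 else -3  [with B=-3]  = -3
X = -3A - 3C - 5  [with A=6, C=-3]  = -14
Without intervention: E = 3A + 6  [with A=6]  = 24; B = max(E, A) - 5  [with E=24, A=6]  = 19; C = -4 if B >= 5 else -3  [with B=19]  = -4; X = -3A - 3C - 5  [with A=6, C=-4]  = -11.
Change = -14 − (-11) = -3.

-3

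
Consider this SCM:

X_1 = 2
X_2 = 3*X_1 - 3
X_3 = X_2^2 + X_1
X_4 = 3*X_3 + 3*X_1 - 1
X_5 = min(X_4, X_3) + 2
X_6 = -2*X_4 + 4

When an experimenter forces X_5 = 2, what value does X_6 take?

-72

The intervention breaks the incoming arrows to X_5: X_5 = min(X_4, X_3) + 2 no longer applies, and X_5 = 2.
Since X_6 is not a descendant of the intervened variable, it is unaffected.
X_2 = 3*X_1 - 3  [with X_1=2]  = 3
X_3 = X_2^2 + X_1  [with X_2=3, X_1=2]  = 11
X_4 = 3*X_3 + 3*X_1 - 1  [with X_3=11, X_1=2]  = 38
X_6 = -2*X_4 + 4  [with X_4=38]  = -72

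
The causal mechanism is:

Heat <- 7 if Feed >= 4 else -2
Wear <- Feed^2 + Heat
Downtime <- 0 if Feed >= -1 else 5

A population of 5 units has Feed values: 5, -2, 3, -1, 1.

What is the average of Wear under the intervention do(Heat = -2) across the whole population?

do(Heat=-2) breaks Heat's dependence on Feed. With Heat=-2 fixed, Wear across the units is 23, 2, 7, -1, -1, mean 6.

6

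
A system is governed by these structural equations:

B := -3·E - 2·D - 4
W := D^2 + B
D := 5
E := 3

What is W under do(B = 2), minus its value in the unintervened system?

The intervention breaks the incoming arrows to B: B := -3·E - 2·D - 4 no longer applies, and B = 2.
W = D^2 + B  [with D=5, B=2]  = 27
Without intervention: B = -3·E - 2·D - 4  [with E=3, D=5]  = -23; W = D^2 + B  [with D=5, B=-23]  = 2.
Change = 27 − 2 = 25.

25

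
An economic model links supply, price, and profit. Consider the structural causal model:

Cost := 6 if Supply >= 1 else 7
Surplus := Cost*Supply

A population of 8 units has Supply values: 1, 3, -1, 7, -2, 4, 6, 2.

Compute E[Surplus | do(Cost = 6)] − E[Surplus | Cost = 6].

Under do(Cost=6), Cost's equation is replaced by Cost=6 for every unit. Per-unit Surplus: 6, 18, -6, 42, -12, 24, 36, 12. Mean = 15.
Conditioning on Cost=6 selects the 6 unit(s) with Supply ∈ {1, 3, 7, 4, 6, 2}. Their Surplus values: 6, 18, 42, 24, 36, 12. Mean = 23.
Difference = 15 − 23 = -8.

-8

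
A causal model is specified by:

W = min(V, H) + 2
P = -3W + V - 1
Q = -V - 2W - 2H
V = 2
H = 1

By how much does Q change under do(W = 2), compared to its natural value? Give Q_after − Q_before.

2

The intervention breaks the incoming arrows to W: W = min(V, H) + 2 no longer applies, and W = 2.
Q = -V - 2W - 2H  [with V=2, W=2, H=1]  = -8
Without intervention: W = min(V, H) + 2  [with V=2, H=1]  = 3; Q = -V - 2W - 2H  [with V=2, W=3, H=1]  = -10.
Change = -8 − (-10) = 2.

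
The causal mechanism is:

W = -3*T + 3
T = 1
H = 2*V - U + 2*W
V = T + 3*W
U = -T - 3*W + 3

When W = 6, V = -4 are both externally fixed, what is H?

20

Under do(W = 6, V = -4), each intervened variable's structural equation is replaced by its fixed value.
U = -T - 3*W + 3  [with T=1, W=6]  = -16
H = 2*V - U + 2*W  [with V=-4, U=-16, W=6]  = 20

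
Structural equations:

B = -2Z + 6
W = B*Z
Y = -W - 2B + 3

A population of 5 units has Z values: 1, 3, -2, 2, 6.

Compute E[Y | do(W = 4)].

Under do(W=4), W's equation is replaced by W=4 for every unit. Per-unit Y: -9, -1, -21, -5, 11. Mean = -5.

-5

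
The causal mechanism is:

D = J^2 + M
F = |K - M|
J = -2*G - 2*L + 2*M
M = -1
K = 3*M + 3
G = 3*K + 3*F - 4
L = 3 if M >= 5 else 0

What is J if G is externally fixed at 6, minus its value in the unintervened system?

-14

The intervention breaks the incoming arrows to G: G = 3*K + 3*F - 4 no longer applies, and G = 6.
L = 3 if M >= 5 else 0  [with M=-1]  = 0
J = -2*G - 2*L + 2*M  [with G=6, L=0, M=-1]  = -14
Without intervention: K = 3*M + 3  [with M=-1]  = 0; F = |K - M|  [with K=0, M=-1]  = 1; L = 3 if M >= 5 else 0  [with M=-1]  = 0; G = 3*K + 3*F - 4  [with K=0, F=1]  = -1; J = -2*G - 2*L + 2*M  [with G=-1, L=0, M=-1]  = 0.
Change = -14 − 0 = -14.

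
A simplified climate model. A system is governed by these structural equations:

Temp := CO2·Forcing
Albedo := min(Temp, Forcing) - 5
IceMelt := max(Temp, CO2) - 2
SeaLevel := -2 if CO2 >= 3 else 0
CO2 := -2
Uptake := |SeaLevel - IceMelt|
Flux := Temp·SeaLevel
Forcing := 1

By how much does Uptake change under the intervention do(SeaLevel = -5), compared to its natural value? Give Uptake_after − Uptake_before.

-3

Intervening sets SeaLevel = -5 and removes its equation (SeaLevel := -2 if CO2 >= 3 else 0).
Temp = CO2·Forcing  [with CO2=-2, Forcing=1]  = -2
IceMelt = max(Temp, CO2) - 2  [with Temp=-2, CO2=-2]  = -4
Uptake = |SeaLevel - IceMelt|  [with SeaLevel=-5, IceMelt=-4]  = 1
Without intervention: Temp = CO2·Forcing  [with CO2=-2, Forcing=1]  = -2; IceMelt = max(Temp, CO2) - 2  [with Temp=-2, CO2=-2]  = -4; SeaLevel = -2 if CO2 >= 3 else 0  [with CO2=-2]  = 0; Uptake = |SeaLevel - IceMelt|  [with SeaLevel=0, IceMelt=-4]  = 4.
Change = 1 − 4 = -3.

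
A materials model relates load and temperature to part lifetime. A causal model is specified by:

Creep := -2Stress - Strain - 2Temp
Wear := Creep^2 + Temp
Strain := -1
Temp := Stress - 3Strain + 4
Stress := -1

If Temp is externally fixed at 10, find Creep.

-17

The intervention breaks the incoming arrows to Temp: Temp := Stress - 3Strain + 4 no longer applies, and Temp = 10.
Creep = -2Stress - Strain - 2Temp  [with Stress=-1, Strain=-1, Temp=10]  = -17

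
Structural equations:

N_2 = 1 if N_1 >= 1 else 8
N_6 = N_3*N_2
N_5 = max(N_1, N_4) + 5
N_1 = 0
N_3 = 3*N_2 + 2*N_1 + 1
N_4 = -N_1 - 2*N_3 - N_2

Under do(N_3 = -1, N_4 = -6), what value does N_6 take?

-8

Setting N_3 = -1, N_4 = -6 by intervention discards those variables' equations.
N_2 = 1 if N_1 >= 1 else 8  [with N_1=0]  = 8
N_6 = N_3*N_2  [with N_3=-1, N_2=8]  = -8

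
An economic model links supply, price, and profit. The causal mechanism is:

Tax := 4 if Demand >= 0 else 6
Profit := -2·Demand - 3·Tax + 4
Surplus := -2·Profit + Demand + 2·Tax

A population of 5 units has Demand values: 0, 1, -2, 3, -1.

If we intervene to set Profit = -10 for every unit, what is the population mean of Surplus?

do(Profit=-10) breaks Profit's dependence on Demand. With Profit=-10 fixed, Surplus across the units is 28, 29, 30, 31, 31, mean 29.8.

29.8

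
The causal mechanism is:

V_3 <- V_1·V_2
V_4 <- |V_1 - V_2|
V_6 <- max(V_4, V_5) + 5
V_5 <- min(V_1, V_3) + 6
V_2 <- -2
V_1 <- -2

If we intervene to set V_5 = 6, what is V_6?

The intervention breaks the incoming arrows to V_5: V_5 <- min(V_1, V_3) + 6 no longer applies, and V_5 = 6.
V_4 = |V_1 - V_2|  [with V_1=-2, V_2=-2]  = 0
V_6 = max(V_4, V_5) + 5  [with V_4=0, V_5=6]  = 11

11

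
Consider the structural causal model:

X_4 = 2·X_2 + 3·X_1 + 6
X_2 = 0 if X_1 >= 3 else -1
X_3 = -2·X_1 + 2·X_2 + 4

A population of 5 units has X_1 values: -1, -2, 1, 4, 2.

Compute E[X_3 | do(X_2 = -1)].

do(X_2=-1) breaks X_2's dependence on X_1. With X_2=-1 fixed, X_3 across the units is 4, 6, 0, -6, -2, mean 0.4.

0.4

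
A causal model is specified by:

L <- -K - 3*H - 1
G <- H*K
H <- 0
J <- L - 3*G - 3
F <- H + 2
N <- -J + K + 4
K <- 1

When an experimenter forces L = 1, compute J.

-2

Intervening sets L = 1 and removes its equation (L <- -K - 3*H - 1).
G = H*K  [with H=0, K=1]  = 0
J = L - 3*G - 3  [with L=1, G=0]  = -2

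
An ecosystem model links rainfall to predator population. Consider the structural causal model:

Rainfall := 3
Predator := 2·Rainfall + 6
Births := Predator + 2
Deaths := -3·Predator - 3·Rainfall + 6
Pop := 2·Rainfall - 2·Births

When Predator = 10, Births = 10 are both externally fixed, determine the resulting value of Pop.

-14

Under do(Predator = 10, Births = 10), each intervened variable's structural equation is replaced by its fixed value.
Pop = 2·Rainfall - 2·Births  [with Rainfall=3, Births=10]  = -14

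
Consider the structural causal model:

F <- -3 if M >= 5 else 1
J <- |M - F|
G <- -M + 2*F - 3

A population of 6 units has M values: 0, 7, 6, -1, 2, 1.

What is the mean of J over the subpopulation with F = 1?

1

Observing F=1 restricts to units where F's equation naturally yields 1: M ∈ {0, -1, 2, 1}. In that subpopulation J = 1, 2, 1, 0, mean 1.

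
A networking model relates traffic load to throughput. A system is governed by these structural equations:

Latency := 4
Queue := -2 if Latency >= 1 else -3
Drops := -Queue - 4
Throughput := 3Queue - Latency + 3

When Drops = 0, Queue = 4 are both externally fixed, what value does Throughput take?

The joint intervention fixes Drops = 0, Queue = 4, removing each variable's own equation.
Throughput = 3Queue - Latency + 3  [with Queue=4, Latency=4]  = 11

11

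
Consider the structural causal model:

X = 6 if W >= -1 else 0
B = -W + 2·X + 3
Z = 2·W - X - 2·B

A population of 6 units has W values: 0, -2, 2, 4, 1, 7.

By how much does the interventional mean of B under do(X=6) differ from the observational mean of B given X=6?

Under do(X=6), X's equation is replaced by X=6 for every unit. Per-unit B: 15, 17, 13, 11, 14, 8. Mean = 13.
E[B|X=6] averages over only the 5 units with X=6 (W = 0, 2, 4, 1, 7): B = 15, 13, 11, 14, 8, mean 12.2.
Difference = 13 − 12.2 = 0.8.

0.8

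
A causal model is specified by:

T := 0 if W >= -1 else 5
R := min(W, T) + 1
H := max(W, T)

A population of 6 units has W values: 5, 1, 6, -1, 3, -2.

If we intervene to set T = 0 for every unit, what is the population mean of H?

The intervention sets T=0 in all 6 units regardless of W. Recomputing H per unit gives 5, 1, 6, 0, 3, 0; average 2.5.

2.5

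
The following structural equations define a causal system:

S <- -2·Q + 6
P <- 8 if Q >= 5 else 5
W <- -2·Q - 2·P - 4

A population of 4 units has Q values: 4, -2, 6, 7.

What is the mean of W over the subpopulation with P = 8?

Conditioning on P=8 selects the 2 unit(s) with Q ∈ {6, 7}. Their W values: -32, -34. Mean = -33.

-33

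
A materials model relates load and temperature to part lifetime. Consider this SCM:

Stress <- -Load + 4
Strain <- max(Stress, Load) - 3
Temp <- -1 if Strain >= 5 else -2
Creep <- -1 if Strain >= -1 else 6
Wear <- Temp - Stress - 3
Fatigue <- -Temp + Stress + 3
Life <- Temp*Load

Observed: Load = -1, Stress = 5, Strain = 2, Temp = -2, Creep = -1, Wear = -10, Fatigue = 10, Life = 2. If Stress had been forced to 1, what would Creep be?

6

do(Stress=1) replaces the equation Stress <- -Load + 4 with the constant Stress = 1.
Strain = max(Stress, Load) - 3  [with Stress=1, Load=-1]  = -2
Creep = -1 if Strain >= -1 else 6  [with Strain=-2]  = 6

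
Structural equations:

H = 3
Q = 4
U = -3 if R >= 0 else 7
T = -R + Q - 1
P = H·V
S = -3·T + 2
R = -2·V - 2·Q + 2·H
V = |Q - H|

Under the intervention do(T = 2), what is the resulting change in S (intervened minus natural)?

Intervening sets T = 2 and removes its equation (T = -R + Q - 1).
S = -3·T + 2  [with T=2]  = -4
Without intervention: V = |Q - H|  [with Q=4, H=3]  = 1; R = -2·V - 2·Q + 2·H  [with V=1, Q=4, H=3]  = -4; T = -R + Q - 1  [with R=-4, Q=4]  = 7; S = -3·T + 2  [with T=7]  = -19.
Change = -4 − (-19) = 15.

15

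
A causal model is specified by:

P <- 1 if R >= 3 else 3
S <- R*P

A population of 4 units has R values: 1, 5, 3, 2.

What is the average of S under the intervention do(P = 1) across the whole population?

2.75

Under do(P=1), P's equation is replaced by P=1 for every unit. Per-unit S: 1, 5, 3, 2. Mean = 2.75.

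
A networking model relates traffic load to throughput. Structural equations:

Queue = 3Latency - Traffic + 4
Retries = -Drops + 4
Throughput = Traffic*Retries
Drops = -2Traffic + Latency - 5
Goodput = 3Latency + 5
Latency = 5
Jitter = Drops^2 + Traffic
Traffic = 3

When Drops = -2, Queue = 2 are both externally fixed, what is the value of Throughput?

18

The joint intervention fixes Drops = -2, Queue = 2, removing each variable's own equation.
Retries = -Drops + 4  [with Drops=-2]  = 6
Throughput = Traffic*Retries  [with Traffic=3, Retries=6]  = 18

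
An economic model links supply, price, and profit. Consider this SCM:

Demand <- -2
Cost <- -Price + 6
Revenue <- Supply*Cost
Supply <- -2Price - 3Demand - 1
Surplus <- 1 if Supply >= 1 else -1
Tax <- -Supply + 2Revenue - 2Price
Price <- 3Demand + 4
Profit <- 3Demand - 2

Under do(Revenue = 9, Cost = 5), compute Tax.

13

Setting Revenue = 9, Cost = 5 by intervention discards those variables' equations.
Price = 3Demand + 4  [with Demand=-2]  = -2
Supply = -2Price - 3Demand - 1  [with Price=-2, Demand=-2]  = 9
Tax = -Supply + 2Revenue - 2Price  [with Supply=9, Revenue=9, Price=-2]  = 13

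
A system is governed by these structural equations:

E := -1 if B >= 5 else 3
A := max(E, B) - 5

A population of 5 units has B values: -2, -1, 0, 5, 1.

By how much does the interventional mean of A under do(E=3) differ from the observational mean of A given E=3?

Under do(E=3), E's equation is replaced by E=3 for every unit. Per-unit A: -2, -2, -2, 0, -2. Mean = -1.6.
Conditioning on E=3 selects the 4 unit(s) with B ∈ {-2, -1, 0, 1}. Their A values: -2, -2, -2, -2. Mean = -2.
Difference = -1.6 − (-2) = 0.4.

0.4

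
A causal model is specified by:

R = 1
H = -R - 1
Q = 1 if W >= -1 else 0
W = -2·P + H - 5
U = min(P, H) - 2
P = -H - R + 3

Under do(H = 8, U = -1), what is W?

15

Setting H = 8, U = -1 by intervention discards those variables' equations.
P = -H - R + 3  [with H=8, R=1]  = -6
W = -2·P + H - 5  [with P=-6, H=8]  = 15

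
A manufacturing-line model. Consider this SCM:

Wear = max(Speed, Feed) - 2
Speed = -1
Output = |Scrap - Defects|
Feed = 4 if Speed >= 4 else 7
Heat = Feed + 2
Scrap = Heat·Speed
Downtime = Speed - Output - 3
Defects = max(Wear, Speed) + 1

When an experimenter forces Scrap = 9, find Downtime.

-7

Intervening sets Scrap = 9 and removes its equation (Scrap = Heat·Speed).
Feed = 4 if Speed >= 4 else 7  [with Speed=-1]  = 7
Wear = max(Speed, Feed) - 2  [with Speed=-1, Feed=7]  = 5
Defects = max(Wear, Speed) + 1  [with Wear=5, Speed=-1]  = 6
Output = |Scrap - Defects|  [with Scrap=9, Defects=6]  = 3
Downtime = Speed - Output - 3  [with Speed=-1, Output=3]  = -7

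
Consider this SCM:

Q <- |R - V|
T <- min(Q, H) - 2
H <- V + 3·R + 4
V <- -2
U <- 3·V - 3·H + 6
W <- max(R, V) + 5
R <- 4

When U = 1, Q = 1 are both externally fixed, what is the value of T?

Setting U = 1, Q = 1 by intervention discards those variables' equations.
H = V + 3·R + 4  [with V=-2, R=4]  = 14
T = min(Q, H) - 2  [with Q=1, H=14]  = -1

-1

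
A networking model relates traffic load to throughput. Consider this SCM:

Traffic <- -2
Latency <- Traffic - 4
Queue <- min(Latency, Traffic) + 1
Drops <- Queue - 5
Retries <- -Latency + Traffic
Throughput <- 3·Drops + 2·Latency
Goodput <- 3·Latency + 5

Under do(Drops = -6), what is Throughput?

-30

Under do(Drops=-6), the mechanism Drops <- Queue - 5 is discarded; Drops is fixed at -6.
Latency = Traffic - 4  [with Traffic=-2]  = -6
Throughput = 3·Drops + 2·Latency  [with Drops=-6, Latency=-6]  = -30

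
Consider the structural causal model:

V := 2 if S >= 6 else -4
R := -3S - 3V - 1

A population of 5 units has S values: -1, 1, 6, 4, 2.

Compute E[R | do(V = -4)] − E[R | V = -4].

-2.7

Every unit gets V=-4 under the intervention. R values become 14, 8, -7, -1, 5; E[R|do(V=-4)] = 3.8.
Observing V=-4 restricts to units where V's equation naturally yields -4: S ∈ {-1, 1, 4, 2}. In that subpopulation R = 14, 8, -1, 5, mean 6.5.
Difference = 3.8 − 6.5 = -2.7.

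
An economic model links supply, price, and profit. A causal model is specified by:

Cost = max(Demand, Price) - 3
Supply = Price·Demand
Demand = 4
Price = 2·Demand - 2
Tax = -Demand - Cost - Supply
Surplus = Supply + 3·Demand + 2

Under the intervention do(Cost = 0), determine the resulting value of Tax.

Intervening sets Cost = 0 and removes its equation (Cost = max(Demand, Price) - 3).
Price = 2·Demand - 2  [with Demand=4]  = 6
Supply = Price·Demand  [with Price=6, Demand=4]  = 24
Tax = -Demand - Cost - Supply  [with Demand=4, Cost=0, Supply=24]  = -28

-28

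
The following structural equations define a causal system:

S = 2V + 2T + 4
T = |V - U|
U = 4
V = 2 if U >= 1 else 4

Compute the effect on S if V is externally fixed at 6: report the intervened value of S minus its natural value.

Under do(V=6), the mechanism V = 2 if U >= 1 else 4 is discarded; V is fixed at 6.
T = |V - U|  [with V=6, U=4]  = 2
S = 2V + 2T + 4  [with V=6, T=2]  = 20
Without intervention: V = 2 if U >= 1 else 4  [with U=4]  = 2; T = |V - U|  [with V=2, U=4]  = 2; S = 2V + 2T + 4  [with V=2, T=2]  = 12.
Change = 20 − 12 = 8.

8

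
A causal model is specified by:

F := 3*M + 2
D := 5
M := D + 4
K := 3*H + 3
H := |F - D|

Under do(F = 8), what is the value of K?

do(F=8) replaces the equation F := 3*M + 2 with the constant F = 8.
H = |F - D|  [with F=8, D=5]  = 3
K = 3*H + 3  [with H=3]  = 12

12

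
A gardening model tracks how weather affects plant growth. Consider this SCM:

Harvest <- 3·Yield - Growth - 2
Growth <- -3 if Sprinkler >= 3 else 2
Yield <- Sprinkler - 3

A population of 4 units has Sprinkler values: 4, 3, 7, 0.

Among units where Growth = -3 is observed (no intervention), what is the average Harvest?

Observing Growth=-3 restricts to units where Growth's equation naturally yields -3: Sprinkler ∈ {4, 3, 7}. In that subpopulation Harvest = 4, 1, 13, mean 6.

6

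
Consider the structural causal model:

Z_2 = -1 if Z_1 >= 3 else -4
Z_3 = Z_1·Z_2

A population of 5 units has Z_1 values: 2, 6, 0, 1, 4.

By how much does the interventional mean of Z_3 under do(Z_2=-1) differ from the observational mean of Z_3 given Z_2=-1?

2.4

do(Z_2=-1) breaks Z_2's dependence on Z_1. With Z_2=-1 fixed, Z_3 across the units is -2, -6, 0, -1, -4, mean -2.6.
Observing Z_2=-1 restricts to units where Z_2's equation naturally yields -1: Z_1 ∈ {6, 4}. In that subpopulation Z_3 = -6, -4, mean -5.
Difference = -2.6 − (-5) = 2.4.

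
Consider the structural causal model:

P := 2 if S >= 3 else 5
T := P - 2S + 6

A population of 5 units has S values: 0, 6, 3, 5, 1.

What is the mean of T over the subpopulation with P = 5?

10

E[T|P=5] averages over only the 2 units with P=5 (S = 0, 1): T = 11, 9, mean 10.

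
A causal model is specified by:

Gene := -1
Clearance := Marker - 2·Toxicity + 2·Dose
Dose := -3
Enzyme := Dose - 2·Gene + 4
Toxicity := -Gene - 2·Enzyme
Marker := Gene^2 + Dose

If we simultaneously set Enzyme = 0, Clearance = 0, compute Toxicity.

The joint intervention fixes Enzyme = 0, Clearance = 0, removing each variable's own equation.
Toxicity = -Gene - 2·Enzyme  [with Gene=-1, Enzyme=0]  = 1

1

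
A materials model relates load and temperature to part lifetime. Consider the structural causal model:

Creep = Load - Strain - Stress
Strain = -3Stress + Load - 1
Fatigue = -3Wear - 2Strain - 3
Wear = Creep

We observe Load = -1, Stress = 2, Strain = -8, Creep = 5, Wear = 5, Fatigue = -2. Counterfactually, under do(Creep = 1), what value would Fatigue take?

Under do(Creep=1), the mechanism Creep = Load - Strain - Stress is discarded; Creep is fixed at 1.
Strain = -3Stress + Load - 1  [with Stress=2, Load=-1]  = -8
Wear = Creep  [with Creep=1]  = 1
Fatigue = -3Wear - 2Strain - 3  [with Wear=1, Strain=-8]  = 10

10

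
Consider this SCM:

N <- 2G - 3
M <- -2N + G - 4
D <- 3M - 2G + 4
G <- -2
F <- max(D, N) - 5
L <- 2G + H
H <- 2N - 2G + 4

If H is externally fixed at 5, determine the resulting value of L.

1

The intervention breaks the incoming arrows to H: H <- 2N - 2G + 4 no longer applies, and H = 5.
L = 2G + H  [with G=-2, H=5]  = 1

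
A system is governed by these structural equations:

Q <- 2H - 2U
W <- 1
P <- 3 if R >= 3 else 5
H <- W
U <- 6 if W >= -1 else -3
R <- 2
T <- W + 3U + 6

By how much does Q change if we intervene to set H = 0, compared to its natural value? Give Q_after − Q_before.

The intervention breaks the incoming arrows to H: H <- W no longer applies, and H = 0.
U = 6 if W >= -1 else -3  [with W=1]  = 6
Q = 2H - 2U  [with H=0, U=6]  = -12
Without intervention: U = 6 if W >= -1 else -3  [with W=1]  = 6; H = W  [with W=1]  = 1; Q = 2H - 2U  [with H=1, U=6]  = -10.
Change = -12 − (-10) = -2.

-2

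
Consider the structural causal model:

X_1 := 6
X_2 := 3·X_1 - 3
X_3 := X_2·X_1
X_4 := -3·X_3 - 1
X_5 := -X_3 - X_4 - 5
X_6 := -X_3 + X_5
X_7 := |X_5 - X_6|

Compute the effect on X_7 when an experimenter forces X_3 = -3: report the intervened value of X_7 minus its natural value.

The intervention breaks the incoming arrows to X_3: X_3 := X_2·X_1 no longer applies, and X_3 = -3.
X_4 = -3·X_3 - 1  [with X_3=-3]  = 8
X_5 = -X_3 - X_4 - 5  [with X_3=-3, X_4=8]  = -10
X_6 = -X_3 + X_5  [with X_3=-3, X_5=-10]  = -7
X_7 = |X_5 - X_6|  [with X_5=-10, X_6=-7]  = 3
Without intervention: X_2 = 3·X_1 - 3  [with X_1=6]  = 15; X_3 = X_2·X_1  [with X_2=15, X_1=6]  = 90; X_4 = -3·X_3 - 1  [with X_3=90]  = -271; X_5 = -X_3 - X_4 - 5  [with X_3=90, X_4=-271]  = 176; X_6 = -X_3 + X_5  [with X_3=90, X_5=176]  = 86; X_7 = |X_5 - X_6|  [with X_5=176, X_6=86]  = 90.
Change = 3 − 90 = -87.

-87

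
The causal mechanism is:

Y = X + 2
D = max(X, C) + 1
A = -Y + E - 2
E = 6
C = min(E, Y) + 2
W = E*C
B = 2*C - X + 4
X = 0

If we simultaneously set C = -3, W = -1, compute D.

Setting C = -3, W = -1 by intervention discards those variables' equations.
D = max(X, C) + 1  [with X=0, C=-3]  = 1

1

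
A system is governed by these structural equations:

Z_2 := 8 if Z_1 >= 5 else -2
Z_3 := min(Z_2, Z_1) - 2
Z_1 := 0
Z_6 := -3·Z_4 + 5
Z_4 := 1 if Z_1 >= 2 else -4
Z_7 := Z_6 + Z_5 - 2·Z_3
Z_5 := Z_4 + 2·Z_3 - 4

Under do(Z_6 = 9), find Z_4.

-4

do(Z_6=9) replaces the equation Z_6 := -3·Z_4 + 5 with the constant Z_6 = 9.
No directed path runs from Z_6 to Z_4, so Z_4 keeps its natural value.
Z_4 = 1 if Z_1 >= 2 else -4  [with Z_1=0]  = -4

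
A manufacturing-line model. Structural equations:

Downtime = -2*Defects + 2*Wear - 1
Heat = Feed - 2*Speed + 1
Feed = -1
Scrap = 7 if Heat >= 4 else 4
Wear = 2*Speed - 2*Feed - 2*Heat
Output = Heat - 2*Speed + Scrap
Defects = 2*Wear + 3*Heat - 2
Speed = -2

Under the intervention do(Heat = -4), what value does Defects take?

do(Heat=-4) replaces the equation Heat = Feed - 2*Speed + 1 with the constant Heat = -4.
Wear = 2*Speed - 2*Feed - 2*Heat  [with Speed=-2, Feed=-1, Heat=-4]  = 6
Defects = 2*Wear + 3*Heat - 2  [with Wear=6, Heat=-4]  = -2

-2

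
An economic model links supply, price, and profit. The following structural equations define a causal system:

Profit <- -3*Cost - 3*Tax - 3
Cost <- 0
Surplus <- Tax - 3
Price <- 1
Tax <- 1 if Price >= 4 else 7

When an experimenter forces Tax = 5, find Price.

1

Under do(Tax=5), the mechanism Tax <- 1 if Price >= 4 else 7 is discarded; Tax is fixed at 5.
Price is not downstream of the intervention, so its value is determined by the original equations.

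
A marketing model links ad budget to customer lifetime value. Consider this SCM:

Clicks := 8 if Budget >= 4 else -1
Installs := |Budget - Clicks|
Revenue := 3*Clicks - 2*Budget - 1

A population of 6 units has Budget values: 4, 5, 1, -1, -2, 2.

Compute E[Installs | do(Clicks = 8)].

Every unit gets Clicks=8 under the intervention. Installs values become 4, 3, 7, 9, 10, 6; E[Installs|do(Clicks=8)] = 6.5.

6.5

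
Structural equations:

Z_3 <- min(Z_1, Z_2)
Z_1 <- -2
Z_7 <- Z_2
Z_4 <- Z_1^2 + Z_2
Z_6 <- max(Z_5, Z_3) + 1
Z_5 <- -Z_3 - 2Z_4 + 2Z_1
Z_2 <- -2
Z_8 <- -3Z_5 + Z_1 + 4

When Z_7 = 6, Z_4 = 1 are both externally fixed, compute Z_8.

14

The joint intervention fixes Z_7 = 6, Z_4 = 1, removing each variable's own equation.
Z_3 = min(Z_1, Z_2)  [with Z_1=-2, Z_2=-2]  = -2
Z_5 = -Z_3 - 2Z_4 + 2Z_1  [with Z_3=-2, Z_4=1, Z_1=-2]  = -4
Z_8 = -3Z_5 + Z_1 + 4  [with Z_5=-4, Z_1=-2]  = 14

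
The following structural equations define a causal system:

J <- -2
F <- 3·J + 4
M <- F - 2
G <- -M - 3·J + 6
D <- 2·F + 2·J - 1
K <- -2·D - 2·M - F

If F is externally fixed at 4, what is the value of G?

10

Under do(F=4), the mechanism F <- 3·J + 4 is discarded; F is fixed at 4.
M = F - 2  [with F=4]  = 2
G = -M - 3·J + 6  [with M=2, J=-2]  = 10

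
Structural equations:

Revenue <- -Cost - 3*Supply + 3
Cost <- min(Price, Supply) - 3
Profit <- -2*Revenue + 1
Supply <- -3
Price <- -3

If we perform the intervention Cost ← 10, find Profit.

-3

do(Cost=10) replaces the equation Cost <- min(Price, Supply) - 3 with the constant Cost = 10.
Revenue = -Cost - 3*Supply + 3  [with Cost=10, Supply=-3]  = 2
Profit = -2*Revenue + 1  [with Revenue=2]  = -3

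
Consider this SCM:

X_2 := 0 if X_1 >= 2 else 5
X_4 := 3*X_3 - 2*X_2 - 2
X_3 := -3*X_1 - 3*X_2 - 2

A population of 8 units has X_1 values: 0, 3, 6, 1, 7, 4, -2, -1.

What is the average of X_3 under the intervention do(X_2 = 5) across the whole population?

-23.75

do(X_2=5) breaks X_2's dependence on X_1. With X_2=5 fixed, X_3 across the units is -17, -26, -35, -20, -38, -29, -11, -14, mean -23.75.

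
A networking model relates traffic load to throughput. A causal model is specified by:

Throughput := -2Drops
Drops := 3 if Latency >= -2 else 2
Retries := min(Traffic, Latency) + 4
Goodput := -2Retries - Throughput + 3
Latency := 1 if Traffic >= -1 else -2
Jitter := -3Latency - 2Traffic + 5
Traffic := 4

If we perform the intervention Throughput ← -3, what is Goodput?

Intervening sets Throughput = -3 and removes its equation (Throughput := -2Drops).
Latency = 1 if Traffic >= -1 else -2  [with Traffic=4]  = 1
Retries = min(Traffic, Latency) + 4  [with Traffic=4, Latency=1]  = 5
Goodput = -2Retries - Throughput + 3  [with Retries=5, Throughput=-3]  = -4

-4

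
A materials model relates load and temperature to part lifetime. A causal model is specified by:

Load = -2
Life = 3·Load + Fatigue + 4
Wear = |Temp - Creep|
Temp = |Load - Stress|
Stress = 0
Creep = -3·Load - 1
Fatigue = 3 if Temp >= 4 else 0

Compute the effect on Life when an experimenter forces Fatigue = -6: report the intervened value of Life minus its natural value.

Intervening sets Fatigue = -6 and removes its equation (Fatigue = 3 if Temp >= 4 else 0).
Life = 3·Load + Fatigue + 4  [with Load=-2, Fatigue=-6]  = -8
Without intervention: Temp = |Load - Stress|  [with Load=-2, Stress=0]  = 2; Fatigue = 3 if Temp >= 4 else 0  [with Temp=2]  = 0; Life = 3·Load + Fatigue + 4  [with Load=-2, Fatigue=0]  = -2.
Change = -8 − (-2) = -6.

-6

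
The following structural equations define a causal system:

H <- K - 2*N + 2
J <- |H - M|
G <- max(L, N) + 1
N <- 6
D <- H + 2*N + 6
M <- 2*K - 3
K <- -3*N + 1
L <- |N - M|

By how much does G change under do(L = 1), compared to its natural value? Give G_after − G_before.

-37

Intervening sets L = 1 and removes its equation (L <- |N - M|).
G = max(L, N) + 1  [with L=1, N=6]  = 7
Without intervention: K = -3*N + 1  [with N=6]  = -17; M = 2*K - 3  [with K=-17]  = -37; L = |N - M|  [with N=6, M=-37]  = 43; G = max(L, N) + 1  [with L=43, N=6]  = 44.
Change = 7 − 44 = -37.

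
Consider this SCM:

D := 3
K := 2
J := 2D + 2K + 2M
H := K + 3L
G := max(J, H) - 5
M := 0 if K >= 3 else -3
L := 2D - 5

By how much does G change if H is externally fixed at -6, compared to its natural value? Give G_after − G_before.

Intervening sets H = -6 and removes its equation (H := K + 3L).
M = 0 if K >= 3 else -3  [with K=2]  = -3
J = 2D + 2K + 2M  [with D=3, K=2, M=-3]  = 4
G = max(J, H) - 5  [with J=4, H=-6]  = -1
Without intervention: L = 2D - 5  [with D=3]  = 1; M = 0 if K >= 3 else -3  [with K=2]  = -3; J = 2D + 2K + 2M  [with D=3, K=2, M=-3]  = 4; H = K + 3L  [with K=2, L=1]  = 5; G = max(J, H) - 5  [with J=4, H=5]  = 0.
Change = -1 − 0 = -1.

-1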